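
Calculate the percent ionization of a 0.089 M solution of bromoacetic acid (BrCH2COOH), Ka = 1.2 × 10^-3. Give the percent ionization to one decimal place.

BrCH2COOH ⇌ BrCH2COO- + H+; let x = [H+] at equilibrium.
Solve x² + 0.0012x − 0.000107 = 0 → x = 9.75 × 10^-3 M
% ionization = x/C₀ × 100% = 9.75 × 10^-3/0.089 × 100% = 11.0%

11.0%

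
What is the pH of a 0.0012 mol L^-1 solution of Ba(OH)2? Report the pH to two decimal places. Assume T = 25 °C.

pH = 11.38

Ba(OH)2 is a strong base (each formula unit releases 2 OH-); [OH-] = 0.0024 M.
pOH = -log(0.0024) = 2.62
pH = 14.00 - 2.62 = 11.38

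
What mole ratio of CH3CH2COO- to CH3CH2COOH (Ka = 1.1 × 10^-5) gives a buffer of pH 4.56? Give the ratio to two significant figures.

ratio = 0.40

pKa = -log(1.1 × 10^-5) = 4.959
pH = pKa + log(r) ⇒ log(r) = 4.56 − 4.959 = -0.399
r = [CH3CH2COO-]/[CH3CH2COOH] = 10^(-0.399) = 0.399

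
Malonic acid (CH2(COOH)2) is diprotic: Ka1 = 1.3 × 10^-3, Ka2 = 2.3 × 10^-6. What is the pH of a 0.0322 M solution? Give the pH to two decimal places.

pH = 2.23

Since Ka1 ≫ Ka2, the first ionization dominates [H+].
Ka1 = x²/(0.0322 − x) = 1.3 × 10^-3
Solving the quadratic: x = (−Ka1 + √(Ka1² + 4·Ka1·C₀))/2 = 5.85 × 10^-3 M
pH = −log(5.85 × 10^-3) = 2.23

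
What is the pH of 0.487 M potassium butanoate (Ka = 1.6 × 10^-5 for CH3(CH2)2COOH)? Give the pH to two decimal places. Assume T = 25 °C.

CH3(CH2)2COO- is the conjugate base of the weak acid CH3(CH2)2COOH.
Kb = Kw/Ka = 1.0×10^-14 / 1.6 × 10^-5 = 6.25 × 10^-10
Kb = x²/(0.487 − x) = 6.25 × 10^-10
Assume x ≪ 0.487: x ≈ √(6.25 × 10^-10 × 0.487) = 1.74 × 10^-5 M
pOH = 4.76, so pH = 14.00 − pOH = 9.24

pH = 9.24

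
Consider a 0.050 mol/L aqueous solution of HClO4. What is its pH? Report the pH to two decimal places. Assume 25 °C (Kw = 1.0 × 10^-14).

pH = 1.30

HClO4 is a strong acid and dissociates completely, so [H+] = 0.050 M.
pH = -log(0.05) = 1.30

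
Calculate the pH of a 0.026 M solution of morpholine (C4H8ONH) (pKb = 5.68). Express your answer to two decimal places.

C4H8ONH + H2O ⇌ C4H8ONH2+ + OH-
Kb = 10^(−5.68) = 2.09 × 10^-6
Kb = [OH-]²/(0.026 − [OH-]) = 2.09 × 10^-6
Neglecting [OH-] in the denominator: [OH-] = √(2.09 × 10^-6 × 0.026) = 2.33 × 10^-4 M
pOH = 3.63, so pH = 14.00 − pOH = 10.37

pH = 10.37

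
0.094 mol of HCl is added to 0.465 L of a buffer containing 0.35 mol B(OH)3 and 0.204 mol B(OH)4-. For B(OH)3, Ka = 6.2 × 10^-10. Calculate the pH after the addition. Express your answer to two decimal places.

After neutralization: n(B(OH)3) = 0.444 mol, n(B(OH)4-) = 0.11 mol.
pKa = −log(6.2 × 10^-10) = 9.208
pH = pKa + log([A⁻]/[HA]) = 9.208 + log(0.11/0.444) = 9.208 -0.606

pH = 8.60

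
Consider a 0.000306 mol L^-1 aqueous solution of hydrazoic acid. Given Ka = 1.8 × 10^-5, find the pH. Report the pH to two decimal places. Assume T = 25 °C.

pH = 4.18

HN3 ⇌ N3- + H+
From the ICE table, Ka = [H+]²/(0.000306 − [H+]) = 1.8 × 10^-5.
[H+] is not negligible relative to C₀; solve [H+]² + 1.8e-05·[H+] − 5.51e-09 = 0.
[H+] = [−1.8e-05 + √(1.8e-05² + 2.2e-08)]/2 = 6.58 × 10^-5 M
pH = −log[H+] = −log(6.58 × 10^-5) = 4.18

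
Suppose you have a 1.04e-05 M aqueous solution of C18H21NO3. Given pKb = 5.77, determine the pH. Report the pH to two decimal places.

pH = 8.54

C18H21NO3 + H2O ⇌ C18H22NO3+ + OH-
Kb = 10^(−5.77) = 1.70 × 10^-6
From the ICE table, Kb = x²/(1.04e-05 − x) = 1.70 × 10^-6.
Here C₀/Kb ≈ 6.12, so the small-x approximation fails. Use the quadratic:
x = (−Kb + √(Kb² + 4·Kb·C₀))/2 = 3.44 × 10^-6 M
pOH = 5.46, so pH = 14.00 − pOH = 8.54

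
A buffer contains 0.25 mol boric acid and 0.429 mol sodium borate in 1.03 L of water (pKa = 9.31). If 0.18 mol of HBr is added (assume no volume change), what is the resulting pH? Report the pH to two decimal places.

Added H+ converts B(OH)4- to B(OH)3: B(OH)3 → 0.43 mol, B(OH)4- → 0.249 mol.
Henderson–Hasselbalch with mole ratio 0.249/0.43: pH = 9.31 + (-0.237)

pH = 9.07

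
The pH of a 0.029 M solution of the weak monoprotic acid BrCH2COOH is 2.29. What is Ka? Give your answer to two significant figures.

Ka = 1.1 × 10^-3

[H+] = 10^(-2.29) = 5.13 × 10^-3 M
At equilibrium [HA] = 0.029 − 5.13 × 10^-3 = 2.39 × 10^-2 M
Ka = [H+][A-]/[HA] = (5.13 × 10^-3)² / 2.39 × 10^-2 = 1.1 × 10^-3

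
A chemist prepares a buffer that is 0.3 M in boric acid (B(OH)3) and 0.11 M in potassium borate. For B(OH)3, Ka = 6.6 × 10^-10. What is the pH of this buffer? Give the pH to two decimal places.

pH = 8.74

pKa = −log(6.6 × 10^-10) = 9.180
Using pH = pKa + log([base]/[acid]) with [base]/[acid] = 0.11/0.3:
pH = 9.180 + (-0.436) = 8.74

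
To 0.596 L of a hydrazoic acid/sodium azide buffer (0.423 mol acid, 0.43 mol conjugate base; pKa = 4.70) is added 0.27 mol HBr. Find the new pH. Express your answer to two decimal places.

Added H+ converts N3- to HN3: HN3 → 0.693 mol, N3- → 0.16 mol.
pH = pKa + log(n_N3-/n_HN3) = 4.70 + log(0.16/0.693) = 4.70 + (-0.637)

pH = 4.06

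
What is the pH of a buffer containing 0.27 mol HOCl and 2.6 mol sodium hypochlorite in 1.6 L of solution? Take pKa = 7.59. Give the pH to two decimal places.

Henderson–Hasselbalch: pH = pKa + log([OCl-]/[HOCl]) = 7.59 + log(2.6/0.27)
pH = 7.59 + (+0.984) = 8.57

pH = 8.57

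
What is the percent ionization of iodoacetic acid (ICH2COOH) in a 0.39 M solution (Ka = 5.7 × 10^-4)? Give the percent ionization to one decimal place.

ICH2COOH ⇌ ICH2COO- + H+; let x = [H+] at equilibrium.
x ≈ √(Ka·C₀) = √(5.7 × 10^-4 × 0.39) = 1.49 × 10^-2 M
% ionization = x/C₀ × 100% = 1.49 × 10^-2/0.39 × 100% = 3.8%

3.8%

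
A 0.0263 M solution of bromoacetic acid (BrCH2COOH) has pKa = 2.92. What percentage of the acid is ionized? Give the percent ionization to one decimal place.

19.2%

BrCH2COOH ⇌ BrCH2COO- + H+; let x = [H+] at equilibrium.
Ka = 10^(−2.92) = 1.20 × 10^-3
Ka = x²/(C₀ − x); solving the quadratic gives x = 5.05 × 10^-3 M.
Fraction ionized = 5.05 × 10^-3 / 0.0263 = 0.1920 → 19.2%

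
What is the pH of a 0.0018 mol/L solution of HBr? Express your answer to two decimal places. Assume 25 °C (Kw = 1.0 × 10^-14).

HBr is a strong acid and dissociates completely, so [H+] = 0.0018 M.
pH = -log(0.0018) = 2.74

pH = 2.74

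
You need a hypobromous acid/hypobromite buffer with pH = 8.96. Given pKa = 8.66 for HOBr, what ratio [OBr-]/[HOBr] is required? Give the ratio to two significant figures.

pH = pKa + log(r) ⇒ log(r) = 8.96 − 8.66 = +0.30
r = [OBr-]/[HOBr] = 10^(+0.30) = 2

ratio = 2.0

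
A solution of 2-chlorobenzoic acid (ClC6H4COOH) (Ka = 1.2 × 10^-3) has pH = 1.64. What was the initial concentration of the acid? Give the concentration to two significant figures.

[H+] = 10^(-1.64) = 2.29 × 10^-2 M = x
Ka = x²/(C₀ − x) ⇒ C₀ = x + x²/Ka
C₀ = 2.29 × 10^-2 + (2.29 × 10^-2)²/(1.2 × 10^-3) = 4.60 × 10^-1 M

C₀ = 4.6 × 10^-1 M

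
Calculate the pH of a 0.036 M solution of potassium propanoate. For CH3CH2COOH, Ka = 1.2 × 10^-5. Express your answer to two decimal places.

pH = 8.74

CH3CH2COO- is the conjugate base of the weak acid CH3CH2COOH.
Kb = Kw/Ka = 1.0×10^-14 / 1.2 × 10^-5 = 8.33 × 10^-10
Kb = [OH-]²/(0.036 − [OH-]) = 8.33 × 10^-10
Since Kb ≪ C₀, [OH-] ≈ √(Kb·C₀) = 5.48 × 10^-6 M.
Check: 0.015% ionized — well under 5%, approximation valid.
pOH = 5.26, so pH = 14.00 − pOH = 8.74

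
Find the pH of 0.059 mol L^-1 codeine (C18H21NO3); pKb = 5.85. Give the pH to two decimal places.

C18H21NO3 + H2O ⇌ C18H22NO3+ + OH-
Kb = 10^(−5.85) = 1.41 × 10^-6
From the ICE table, Kb = [OH-]²/(0.059 − [OH-]) = 1.41 × 10^-6.
Assume [OH-] ≪ 0.059: [OH-] ≈ √(1.41 × 10^-6 × 0.059) = 2.88 × 10^-4 M
([OH-]/C₀ = 0.49% < 5%, so the approximation holds.)
pOH = 3.54, so pH = 14.00 − pOH = 10.46

pH = 10.46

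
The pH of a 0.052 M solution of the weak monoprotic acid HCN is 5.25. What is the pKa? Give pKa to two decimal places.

pKa = 9.22

[H+] = 10^(-5.25) = 5.62 × 10^-6 M
At equilibrium [HA] = 0.052 − 5.62 × 10^-6 = 5.20 × 10^-2 M
Ka = [H+][A-]/[HA] = (5.62 × 10^-6)² / 5.20 × 10^-2 = 6.07 × 10^-10
pKa = -log(6.07 × 10^-10) = 9.22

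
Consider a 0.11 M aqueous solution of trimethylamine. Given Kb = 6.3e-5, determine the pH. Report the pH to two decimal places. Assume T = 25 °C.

pH = 11.42

(CH3)3N + H2O ⇌ (CH3)3NH+ + OH-
From the ICE table, Kb = x²/(0.11 − x) = 6.3 × 10^-5.
Since Kb ≪ C₀, x ≈ √(Kb·C₀) = 2.63 × 10^-3 M.
pOH = −log(2.63 × 10^-3) = 2.58; pH = 14.00 − 2.58 = 11.42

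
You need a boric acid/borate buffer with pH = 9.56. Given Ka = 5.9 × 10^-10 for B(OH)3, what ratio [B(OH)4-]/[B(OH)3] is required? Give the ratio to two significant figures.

ratio = 2.1

pKa = -log(5.9 × 10^-10) = 9.229
pH = pKa + log(r) ⇒ log(r) = 9.56 − 9.229 = +0.331
r = [B(OH)4-]/[B(OH)3] = 10^(+0.331) = 2.14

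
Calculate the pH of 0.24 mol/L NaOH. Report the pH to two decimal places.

pH = 13.38

NaOH is a strong base; [OH-] = 0.24 M.
pOH = -log(0.24) = 0.62
pH = 14.00 - 0.62 = 13.38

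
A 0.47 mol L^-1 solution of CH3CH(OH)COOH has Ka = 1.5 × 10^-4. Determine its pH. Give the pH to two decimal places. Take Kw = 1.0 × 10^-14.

CH3CH(OH)COOH ⇌ CH3CH(OH)COO- + H+
Ka = x²/(0.47 − x) = 1.5 × 10^-4
Since Ka ≪ C₀, x ≈ √(Ka·C₀) = 8.40 × 10^-3 M.
pH = −log[H+] = −log(8.40 × 10^-3) = 2.08

pH = 2.08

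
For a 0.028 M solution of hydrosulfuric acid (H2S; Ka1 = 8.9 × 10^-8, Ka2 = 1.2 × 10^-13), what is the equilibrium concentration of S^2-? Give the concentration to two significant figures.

First ionization gives [H+] ≈ [HS-] = 4.99 × 10^-5 M.
Second step: Ka2 = [H+][S^2-]/[HS-] ≈ [S^2-] (since [H+] ≈ [HS-]).
So [S^2-] ≈ Ka2.

1.2 × 10^-13 M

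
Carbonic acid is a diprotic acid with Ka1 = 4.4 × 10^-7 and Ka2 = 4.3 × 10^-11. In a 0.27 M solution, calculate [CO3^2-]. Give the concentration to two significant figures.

4.3 × 10^-11 M

First ionization gives [H+] ≈ [HCO3-] = 3.45 × 10^-4 M.
Second step: Ka2 = [H+][CO3^2-]/[HCO3-] ≈ [CO3^2-] (since [H+] ≈ [HCO3-]).
So [CO3^2-] ≈ Ka2.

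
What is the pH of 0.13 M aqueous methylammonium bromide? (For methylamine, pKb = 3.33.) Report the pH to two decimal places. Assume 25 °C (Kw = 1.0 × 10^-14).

pH = 5.78

CH3NH3+ is the conjugate acid of the weak base CH3NH2.
Kb = 10^(−3.33) = 4.68 × 10^-4
Ka = Kw/Kb = 1.0×10^-14 / 4.68 × 10^-4 = 2.14 × 10^-11
Let x = [H+] at equilibrium. Ka = x²/(0.13 − x).
Assume x ≪ 0.13: x ≈ √(2.14 × 10^-11 × 0.13) = 1.67 × 10^-6 M
Check: 0.0013% ionized — well under 5%, approximation valid.
pH = −log(1.67 × 10^-6) = 5.78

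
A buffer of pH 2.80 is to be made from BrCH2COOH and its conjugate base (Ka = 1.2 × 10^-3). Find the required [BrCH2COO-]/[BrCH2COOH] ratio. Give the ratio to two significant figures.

ratio = 0.76

pKa = -log(1.2 × 10^-3) = 2.921
pH = pKa + log(r) ⇒ log(r) = 2.80 − 2.921 = -0.121
r = [BrCH2COO-]/[BrCH2COOH] = 10^(-0.121) = 0.757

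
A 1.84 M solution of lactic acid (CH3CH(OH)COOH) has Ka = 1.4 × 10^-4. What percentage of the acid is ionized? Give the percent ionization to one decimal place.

CH3CH(OH)COOH ⇌ CH3CH(OH)COO- + H+; let x = [H+] at equilibrium.
x ≈ √(Ka·C₀) = √(1.4 × 10^-4 × 1.84) = 1.60 × 10^-2 M
% ionization = x/C₀ × 100% = 1.60 × 10^-2/1.84 × 100% = 0.9%

0.9%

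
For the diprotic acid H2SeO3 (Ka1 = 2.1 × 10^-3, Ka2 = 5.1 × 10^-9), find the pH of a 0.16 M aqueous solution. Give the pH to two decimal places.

Since Ka1 ≫ Ka2, the first ionization dominates [H+].
Ka1 = x²/(0.16 − x) = 2.1 × 10^-3
Solving the quadratic: x = (−Ka1 + √(Ka1² + 4·Ka1·C₀))/2 = 1.73 × 10^-2 M
pH = −log(1.73 × 10^-2) = 1.76

pH = 1.76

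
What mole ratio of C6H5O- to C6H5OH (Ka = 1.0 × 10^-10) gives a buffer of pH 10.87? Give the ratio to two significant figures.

pKa = -log(1.0 × 10^-10) = 10.000
pH = pKa + log(r) ⇒ log(r) = 10.87 − 10.000 = +0.870
r = [C6H5O-]/[C6H5OH] = 10^(+0.870) = 7.41

ratio = 7.4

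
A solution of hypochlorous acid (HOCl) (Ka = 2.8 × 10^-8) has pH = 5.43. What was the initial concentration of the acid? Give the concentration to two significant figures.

C₀ = 5.0 × 10^-4 M

[H+] = 10^(-5.43) = 3.72 × 10^-6 M = x
Ka = x²/(C₀ − x) ⇒ C₀ = x + x²/Ka
C₀ = 3.72 × 10^-6 + (3.72 × 10^-6)²/(2.8 × 10^-8) = 4.98 × 10^-4 M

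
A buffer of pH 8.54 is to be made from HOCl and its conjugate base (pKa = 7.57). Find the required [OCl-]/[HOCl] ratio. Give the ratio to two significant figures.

ratio = 9.3

pH = pKa + log(r) ⇒ log(r) = 8.54 − 7.57 = +0.97
r = [OCl-]/[HOCl] = 10^(+0.97) = 9.33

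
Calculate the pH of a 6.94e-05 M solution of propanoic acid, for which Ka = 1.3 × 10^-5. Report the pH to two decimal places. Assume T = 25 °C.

pH = 4.62

CH3CH2COOH ⇌ CH3CH2COO- + H+
From the ICE table, Ka = x²/(6.94e-05 − x) = 1.3 × 10^-5.
x is not negligible relative to C₀; solve x² + 1.3e-05·x − 9.02e-10 = 0.
x = (−Ka + √(Ka² + 4·Ka·C₀))/2 = 2.42 × 10^-5 M
pH = −log(2.42 × 10^-5) = 4.62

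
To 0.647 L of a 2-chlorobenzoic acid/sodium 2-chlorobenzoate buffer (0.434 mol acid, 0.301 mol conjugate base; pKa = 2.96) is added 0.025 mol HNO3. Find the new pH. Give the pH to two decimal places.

Added H+ converts ClC6H4COO- to ClC6H4COOH: ClC6H4COOH → 0.459 mol, ClC6H4COO- → 0.276 mol.
Henderson–Hasselbalch with mole ratio 0.276/0.459: pH = 2.96 + (-0.221)

pH = 2.74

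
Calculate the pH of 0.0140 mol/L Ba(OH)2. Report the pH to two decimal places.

pH = 12.45

Ba(OH)2 is a strong base (each formula unit releases 2 OH-); [OH-] = 0.028 M.
pOH = -log(0.028) = 1.55
pH = 14.00 - 1.55 = 12.45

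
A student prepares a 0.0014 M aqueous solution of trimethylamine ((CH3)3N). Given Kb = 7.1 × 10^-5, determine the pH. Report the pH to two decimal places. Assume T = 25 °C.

(CH3)3N + H2O ⇌ (CH3)3NH+ + OH-
From the ICE table, Kb = x²/(0.0014 − x) = 7.1 × 10^-5.
Here C₀/Kb ≈ 19.7, so the small-x approximation fails. Use the quadratic:
x = (−Kb + √(Kb² + 4·Kb·C₀))/2 = 2.82 × 10^-4 M
pOH = 3.55, so pH = 14.00 − pOH = 10.45

pH = 10.45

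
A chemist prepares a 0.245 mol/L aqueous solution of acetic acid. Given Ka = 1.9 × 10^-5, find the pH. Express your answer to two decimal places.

CH3COOH ⇌ CH3COO- + H+
Ka = [H+]²/(0.245 − [H+]) = 1.9 × 10^-5
Assume [H+] ≪ 0.245: [H+] ≈ √(1.9 × 10^-5 × 0.245) = 2.16 × 10^-3 M
Check: 0.88% ionized — well under 5%, approximation valid.
pH = −log(2.16 × 10^-3) = 2.67

pH = 2.67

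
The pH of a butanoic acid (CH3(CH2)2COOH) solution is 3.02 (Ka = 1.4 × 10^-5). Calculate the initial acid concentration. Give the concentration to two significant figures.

C₀ = 6.6 × 10^-2 M

[H+] = 10^(-3.02) = 9.55 × 10^-4 M = x
Ka = x²/(C₀ − x) ⇒ C₀ = x + x²/Ka
C₀ = 9.55 × 10^-4 + (9.55 × 10^-4)²/(1.4 × 10^-5) = 6.61 × 10^-2 M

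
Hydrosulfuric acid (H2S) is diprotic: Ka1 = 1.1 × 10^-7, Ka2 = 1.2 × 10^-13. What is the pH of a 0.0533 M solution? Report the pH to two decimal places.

Since Ka1 ≫ Ka2, the first ionization dominates [H+].
Ka1 = x²/(0.0533 − x) = 1.1 × 10^-7
x ≈ √(1.1 × 10^-7 × 0.0533) = 7.66 × 10^-5 M
pH = −log(7.66 × 10^-5) = 4.12

pH = 4.12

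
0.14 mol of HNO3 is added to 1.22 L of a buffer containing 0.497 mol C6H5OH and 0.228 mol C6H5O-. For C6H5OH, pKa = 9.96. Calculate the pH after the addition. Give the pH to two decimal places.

pH = 9.10

Added H+ converts C6H5O- to C6H5OH: C6H5OH → 0.637 mol, C6H5O- → 0.088 mol.
Henderson–Hasselbalch with mole ratio 0.088/0.637: pH = 9.96 + (-0.860)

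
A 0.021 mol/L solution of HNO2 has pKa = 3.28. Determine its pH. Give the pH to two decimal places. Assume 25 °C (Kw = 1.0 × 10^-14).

HNO2 ⇌ NO2- + H+
Ka = 10^(−3.28) = 5.25 × 10^-4
Ka = x²/(0.021 − x) = 5.25 × 10^-4
The 5% rule fails; solving x² + Ka·x − Ka·C₀ = 0 exactly:
x = (−Ka + √(Ka² + 4·Ka·C₀))/2 = 3.07 × 10^-3 M
pH = −log(3.07 × 10^-3) = 2.51

pH = 2.51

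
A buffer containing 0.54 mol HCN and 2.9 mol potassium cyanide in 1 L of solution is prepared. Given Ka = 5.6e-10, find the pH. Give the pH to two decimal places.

pH = 9.98

pKa = −log(5.6 × 10^-10) = 9.252
pH = pKa + log([A⁻]/[HA]) = 9.252 + log(2.9/0.54)
pH = 9.252 + (+0.730) = 9.98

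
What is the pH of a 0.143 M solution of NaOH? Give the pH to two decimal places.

pH = 13.16

NaOH is a strong base; [OH-] = 0.143 M.
pOH = -log(0.143) = 0.84
pH = 14.00 - 0.84 = 13.16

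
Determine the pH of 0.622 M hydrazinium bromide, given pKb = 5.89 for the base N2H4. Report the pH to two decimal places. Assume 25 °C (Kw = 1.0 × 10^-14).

pH = 4.16

N2H5+ is the conjugate acid of the weak base N2H4.
Kb = 10^(−5.89) = 1.29 × 10^-6
Ka = Kw/Kb = 1.0×10^-14 / 1.29 × 10^-6 = 7.75 × 10^-9
Ka = x²/(0.622 − x) = 7.75 × 10^-9
Since Ka ≪ C₀, x ≈ √(Ka·C₀) = 6.94 × 10^-5 M.
(x/C₀ = 0.011% < 5%, so the approximation holds.)
pH = −log[H+] = −log(6.94 × 10^-5) = 4.16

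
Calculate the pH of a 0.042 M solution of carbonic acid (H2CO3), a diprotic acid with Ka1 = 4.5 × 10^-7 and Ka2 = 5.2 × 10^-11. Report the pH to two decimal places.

Ka1 ≫ Ka2, so treat the first dissociation as the only significant source of H+.
Ka1 = x²/(0.042 − x) = 4.5 × 10^-7
x ≈ √(4.5 × 10^-7 × 0.042) = 1.37 × 10^-4 M
pH = −log(1.37 × 10^-4) = 3.86

pH = 3.86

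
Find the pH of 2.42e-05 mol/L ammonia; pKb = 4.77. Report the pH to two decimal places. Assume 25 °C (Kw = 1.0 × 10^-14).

pH = 9.13

NH3 + H2O ⇌ NH4+ + OH-
Kb = 10^(−4.77) = 1.70 × 10^-5
Kb = x²/(2.42e-05 − x) = 1.70 × 10^-5
Here C₀/Kb ≈ 1.42, so the small-x approximation fails. Use the quadratic:
x = [−1.7e-05 + √(1.7e-05² + 1.65e-09)]/2 = 1.35 × 10^-5 M
pOH = 4.87, so pH = 14.00 − pOH = 9.13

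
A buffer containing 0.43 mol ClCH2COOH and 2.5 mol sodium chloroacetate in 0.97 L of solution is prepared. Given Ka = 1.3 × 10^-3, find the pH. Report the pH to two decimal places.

pKa = −log(1.3 × 10^-3) = 2.886
Henderson–Hasselbalch: pH = pKa + log([ClCH2COO-]/[ClCH2COOH]) = 2.886 + log(2.5/0.43)
pH = 2.886 + (+0.764) = 3.65

pH = 3.65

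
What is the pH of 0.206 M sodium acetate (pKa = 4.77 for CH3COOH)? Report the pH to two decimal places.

pH = 9.04

CH3COO- is the conjugate base of the weak acid CH3COOH.
Ka = 10^(−4.77) = 1.70 × 10^-5
Kb = Kw/Ka = 1.0×10^-14 / 1.70 × 10^-5 = 5.88 × 10^-10
Let x = [OH-] at equilibrium. Kb = x²/(0.206 − x).
Neglecting x in the denominator: x = √(5.88 × 10^-10 × 0.206) = 1.10 × 10^-5 M
pOH = 4.96, so pH = 14.00 − pOH = 9.04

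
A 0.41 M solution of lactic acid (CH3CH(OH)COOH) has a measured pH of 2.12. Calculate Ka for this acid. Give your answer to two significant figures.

Ka = 1.4 × 10^-4

[H+] = 10^(-2.12) = 7.59 × 10^-3 M
At equilibrium [HA] = 0.41 − 7.59 × 10^-3 = 4.02 × 10^-1 M
Ka = [H+][A-]/[HA] = (7.59 × 10^-3)² / 4.02 × 10^-1 = 1.4 × 10^-4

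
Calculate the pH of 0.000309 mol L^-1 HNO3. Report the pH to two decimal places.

HNO3 is a strong acid and dissociates completely, so [H+] = 0.000309 M.
pH = -log(0.000309) = 3.51

pH = 3.51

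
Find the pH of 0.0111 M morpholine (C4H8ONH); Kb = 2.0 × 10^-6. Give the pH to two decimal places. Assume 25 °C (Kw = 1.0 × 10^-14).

C4H8ONH + H2O ⇌ C4H8ONH2+ + OH-
Kb = [OH-]²/(0.0111 − [OH-]) = 2.0 × 10^-6
Since Kb ≪ C₀, [OH-] ≈ √(Kb·C₀) = 1.49 × 10^-4 M.
pOH = 3.83, so pH = 14.00 − pOH = 10.17

pH = 10.17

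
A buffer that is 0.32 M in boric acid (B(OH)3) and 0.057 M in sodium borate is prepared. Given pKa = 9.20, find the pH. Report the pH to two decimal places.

pH = pKa + log([A⁻]/[HA]) = 9.20 + log(0.057/0.32)
pH = 9.20 + (-0.749) = 8.45

pH = 8.45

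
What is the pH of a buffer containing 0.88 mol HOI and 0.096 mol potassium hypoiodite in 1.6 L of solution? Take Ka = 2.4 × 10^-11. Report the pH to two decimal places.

pKa = −log(2.4 × 10^-11) = 10.620
Henderson–Hasselbalch: pH = pKa + log([OI-]/[HOI]) = 10.620 + log(0.096/0.88)
pH = 10.620 + (-0.962) = 9.66

pH = 9.66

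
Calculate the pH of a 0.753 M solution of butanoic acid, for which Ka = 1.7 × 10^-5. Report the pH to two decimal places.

pH = 2.45

CH3(CH2)2COOH ⇌ CH3(CH2)2COO- + H+
From the ICE table, Ka = [H+]²/(0.753 − [H+]) = 1.7 × 10^-5.
Since Ka ≪ C₀, [H+] ≈ √(Ka·C₀) = 3.58 × 10^-3 M.
Check: 0.48% ionized — well under 5%, approximation valid.
pH = −log[H+] = −log(3.58 × 10^-3) = 2.45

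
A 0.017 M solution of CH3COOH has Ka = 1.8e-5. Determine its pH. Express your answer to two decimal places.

CH3COOH ⇌ CH3COO- + H+
Ka = [H+]²/(0.017 − [H+]) = 1.8 × 10^-5
Neglecting [H+] in the denominator: [H+] = √(1.8 × 10^-5 × 0.017) = 5.53 × 10^-4 M
Check: 3.3% ionized — well under 5%, approximation valid.
pH = −log[H+] = −log(5.53 × 10^-4) = 3.26

pH = 3.26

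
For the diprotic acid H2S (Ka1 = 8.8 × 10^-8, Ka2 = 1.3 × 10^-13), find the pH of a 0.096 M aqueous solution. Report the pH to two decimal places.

Since Ka1 ≫ Ka2, the first ionization dominates [H+].
Ka1 = x²/(0.096 − x) = 8.8 × 10^-8
x ≈ √(8.8 × 10^-8 × 0.096) = 9.19 × 10^-5 M
pH = −log(9.19 × 10^-5) = 4.04

pH = 4.04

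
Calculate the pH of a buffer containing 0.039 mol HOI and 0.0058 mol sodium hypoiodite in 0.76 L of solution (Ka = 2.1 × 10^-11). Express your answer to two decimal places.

pKa = −log(2.1 × 10^-11) = 10.678
pH = pKa + log([A⁻]/[HA]) = 10.678 + log(0.0058/0.039)
pH = 10.678 + (-0.828) = 9.85

pH = 9.85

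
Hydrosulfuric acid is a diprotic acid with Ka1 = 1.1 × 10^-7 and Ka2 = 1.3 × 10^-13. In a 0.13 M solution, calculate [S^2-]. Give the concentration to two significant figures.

1.3 × 10^-13 M

First ionization gives [H+] ≈ [HS-] = 1.20 × 10^-4 M.
Second step: Ka2 = [H+][S^2-]/[HS-] ≈ [S^2-] (since [H+] ≈ [HS-]).
So [S^2-] ≈ Ka2.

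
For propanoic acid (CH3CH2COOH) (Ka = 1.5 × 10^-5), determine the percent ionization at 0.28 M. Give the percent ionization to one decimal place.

CH3CH2COOH ⇌ CH3CH2COO- + H+; let x = [H+] at equilibrium.
x ≈ √(Ka·C₀) = √(1.5 × 10^-5 × 0.28) = 2.05 × 10^-3 M
Fraction ionized = 2.05 × 10^-3 / 0.28 = 0.0073 → 0.7%

0.7%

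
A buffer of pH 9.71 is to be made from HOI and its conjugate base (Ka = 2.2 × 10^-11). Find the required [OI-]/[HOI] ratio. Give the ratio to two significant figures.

ratio = 0.11

pKa = -log(2.2 × 10^-11) = 10.658
pH = pKa + log(r) ⇒ log(r) = 9.71 − 10.658 = -0.948
r = [OI-]/[HOI] = 10^(-0.948) = 0.113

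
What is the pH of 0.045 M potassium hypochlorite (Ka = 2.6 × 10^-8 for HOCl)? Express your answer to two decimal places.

pH = 10.12

OCl- is the conjugate base of the weak acid HOCl.
Kb = Kw/Ka = 1.0×10^-14 / 2.6 × 10^-8 = 3.85 × 10^-7
From the ICE table, Kb = [OH-]²/(0.045 − [OH-]) = 3.85 × 10^-7.
Since Kb ≪ C₀, [OH-] ≈ √(Kb·C₀) = 1.32 × 10^-4 M.
([OH-]/C₀ = 0.29% < 5%, so the approximation holds.)
pOH = 3.88, so pH = 14.00 − pOH = 10.12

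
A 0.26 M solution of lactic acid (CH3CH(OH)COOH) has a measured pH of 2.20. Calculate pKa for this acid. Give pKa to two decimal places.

pKa = 3.80

[H+] = 10^(-2.20) = 6.31 × 10^-3 M
At equilibrium [HA] = 0.26 − 6.31 × 10^-3 = 2.54 × 10^-1 M
Ka = [H+][A-]/[HA] = (6.31 × 10^-3)² / 2.54 × 10^-1 = 1.57 × 10^-4
pKa = -log(1.57 × 10^-4) = 3.80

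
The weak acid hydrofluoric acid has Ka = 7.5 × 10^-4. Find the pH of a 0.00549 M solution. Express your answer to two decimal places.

pH = 2.77

HF ⇌ F- + H+
Ka = [H+]²/(0.00549 − [H+]) = 7.5 × 10^-4
The 5% rule fails; solving [H+]² + Ka·[H+] − Ka·C₀ = 0 exactly:
[H+] = (−Ka + √(Ka² + 4·Ka·C₀))/2 = 1.69 × 10^-3 M
pH = −log[H+] = −log(1.69 × 10^-3) = 2.77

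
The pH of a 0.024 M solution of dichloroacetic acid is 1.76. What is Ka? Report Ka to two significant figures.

Ka = 4.6 × 10^-2

[H+] = 10^(-1.76) = 1.74 × 10^-2 M
At equilibrium [HA] = 0.024 − 1.74 × 10^-2 = 6.60 × 10^-3 M
Ka = [H+][A-]/[HA] = (1.74 × 10^-2)² / 6.60 × 10^-3 = 4.6 × 10^-2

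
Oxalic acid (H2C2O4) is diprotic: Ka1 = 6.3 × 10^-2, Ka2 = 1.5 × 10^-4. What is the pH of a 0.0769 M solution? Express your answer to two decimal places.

Since Ka1 ≫ Ka2, the first ionization dominates [H+].
Ka1 = x²/(0.0769 − x) = 6.3 × 10^-2
Solving the quadratic: x = (−Ka1 + √(Ka1² + 4·Ka1·C₀))/2 = 4.49 × 10^-2 M
pH = −log(4.49 × 10^-2) = 1.35

pH = 1.35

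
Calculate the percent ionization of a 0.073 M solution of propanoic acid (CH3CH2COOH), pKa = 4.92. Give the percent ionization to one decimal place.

1.3%

CH3CH2COOH ⇌ CH3CH2COO- + H+; let x = [H+] at equilibrium.
Ka = 10^(−4.92) = 1.20 × 10^-5
x ≈ √(Ka·C₀) = √(1.20 × 10^-5 × 0.073) = 9.36 × 10^-4 M
% ionization = x/C₀ × 100% = 9.36 × 10^-4/0.073 × 100% = 1.3%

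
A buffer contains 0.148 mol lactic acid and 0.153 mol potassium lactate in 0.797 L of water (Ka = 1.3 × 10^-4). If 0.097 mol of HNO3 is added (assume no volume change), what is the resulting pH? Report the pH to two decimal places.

pH = 3.25

Added H+ converts CH3CH(OH)COO- to CH3CH(OH)COOH: CH3CH(OH)COOH → 0.245 mol, CH3CH(OH)COO- → 0.056 mol.
pKa = −log(1.3 × 10^-4) = 3.886
pH = pKa + log([A⁻]/[HA]) = 3.886 + log(0.056/0.245) = 3.886 -0.641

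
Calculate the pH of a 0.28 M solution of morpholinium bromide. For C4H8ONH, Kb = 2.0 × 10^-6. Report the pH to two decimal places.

C4H8ONH2+ is the conjugate acid of the weak base C4H8ONH.
Ka = Kw/Kb = 1.0×10^-14 / 2.0 × 10^-6 = 5.00 × 10^-9
Let x = [H+] at equilibrium. Ka = x²/(0.28 − x).
Neglecting x in the denominator: x = √(5.00 × 10^-9 × 0.28) = 3.74 × 10^-5 M
(x/C₀ = 0.013% < 5%, so the approximation holds.)
pH = −log[H+] = −log(3.74 × 10^-5) = 4.43

pH = 4.43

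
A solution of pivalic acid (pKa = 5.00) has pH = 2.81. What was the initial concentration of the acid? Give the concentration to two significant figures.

C₀ = 2.4 × 10^-1 M

[H+] = 10^(-2.81) = 1.55 × 10^-3 M = x
Ka = 10^(−5.00) = 1.00 × 10^-5
Ka = x²/(C₀ − x) ⇒ C₀ = x + x²/Ka
C₀ = 1.55 × 10^-3 + (1.55 × 10^-3)²/(1.00 × 10^-5) = 2.42 × 10^-1 M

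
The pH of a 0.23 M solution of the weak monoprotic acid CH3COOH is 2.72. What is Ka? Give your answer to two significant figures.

[H+] = 10^(-2.72) = 1.91 × 10^-3 M
At equilibrium [HA] = 0.23 − 1.91 × 10^-3 = 2.28 × 10^-1 M
Ka = [H+][A-]/[HA] = (1.91 × 10^-3)² / 2.28 × 10^-1 = 1.6 × 10^-5

Ka = 1.6 × 10^-5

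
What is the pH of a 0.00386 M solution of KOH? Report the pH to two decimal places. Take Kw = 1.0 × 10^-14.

pH = 11.59

KOH is a strong base; [OH-] = 0.00386 M.
pOH = -log(0.00386) = 2.41
pH = 14.00 - 2.41 = 11.59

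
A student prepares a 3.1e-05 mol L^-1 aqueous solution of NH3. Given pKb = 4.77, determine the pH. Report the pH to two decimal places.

pH = 9.20

NH3 + H2O ⇌ NH4+ + OH-
Kb = 10^(−4.77) = 1.70 × 10^-5
Let x = [OH-] at equilibrium. Kb = x²/(3.1e-05 − x).
x is not negligible relative to C₀; solve x² + 1.7e-05·x − 5.27e-10 = 0.
x = [−1.7e-05 + √(1.7e-05² + 2.11e-09)]/2 = 1.60 × 10^-5 M
pOH = 4.80, so pH = 14.00 − pOH = 9.20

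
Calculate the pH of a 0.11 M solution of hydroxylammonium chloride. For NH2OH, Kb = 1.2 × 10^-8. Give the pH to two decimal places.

pH = 3.52

NH3OH+ is the conjugate acid of the weak base NH2OH.
Ka = Kw/Kb = 1.0×10^-14 / 1.2 × 10^-8 = 8.33 × 10^-7
Ka = [H+]²/(0.11 − [H+]) = 8.33 × 10^-7
Neglecting [H+] in the denominator: [H+] = √(8.33 × 10^-7 × 0.11) = 3.03 × 10^-4 M
pH = −log(3.03 × 10^-4) = 3.52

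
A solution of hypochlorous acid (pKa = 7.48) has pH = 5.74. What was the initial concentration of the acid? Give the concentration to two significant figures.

[H+] = 10^(-5.74) = 1.82 × 10^-6 M = x
Ka = 10^(−7.48) = 3.31 × 10^-8
Ka = x²/(C₀ − x) ⇒ C₀ = x + x²/Ka
C₀ = 1.82 × 10^-6 + (1.82 × 10^-6)²/(3.31 × 10^-8) = 1.02 × 10^-4 M

C₀ = 1.0 × 10^-4 M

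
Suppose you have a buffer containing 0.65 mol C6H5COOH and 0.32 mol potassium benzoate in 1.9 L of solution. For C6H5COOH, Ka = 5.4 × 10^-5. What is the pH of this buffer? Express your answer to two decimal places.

pKa = −log(5.4 × 10^-5) = 4.268
Using pH = pKa + log([base]/[acid]) with [base]/[acid] = 0.32/0.65:
pH = 4.268 + (-0.308) = 3.96

pH = 3.96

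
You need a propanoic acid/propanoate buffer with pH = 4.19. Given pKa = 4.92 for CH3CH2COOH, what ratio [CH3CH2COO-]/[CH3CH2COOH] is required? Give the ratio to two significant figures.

pH = pKa + log(r) ⇒ log(r) = 4.19 − 4.92 = -0.73
r = [CH3CH2COO-]/[CH3CH2COOH] = 10^(-0.73) = 0.186

ratio = 0.19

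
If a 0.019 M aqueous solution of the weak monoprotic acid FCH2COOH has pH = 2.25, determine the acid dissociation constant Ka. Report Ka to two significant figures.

Ka = 2.4 × 10^-3

[H+] = 10^(-2.25) = 5.62 × 10^-3 M
At equilibrium [HA] = 0.019 − 5.62 × 10^-3 = 1.34 × 10^-2 M
Ka = [H+][A-]/[HA] = (5.62 × 10^-3)² / 1.34 × 10^-2 = 2.4 × 10^-3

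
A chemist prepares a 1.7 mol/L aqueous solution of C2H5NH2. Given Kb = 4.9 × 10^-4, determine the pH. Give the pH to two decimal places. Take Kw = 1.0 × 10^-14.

C2H5NH2 + H2O ⇌ C2H5NH3+ + OH-
Kb = [OH-]²/(1.7 − [OH-]) = 4.9 × 10^-4
Since Kb ≪ C₀, [OH-] ≈ √(Kb·C₀) = 2.89 × 10^-2 M.
pOH = −log(2.89 × 10^-2) = 1.54; pH = 14.00 − 1.54 = 12.46

pH = 12.46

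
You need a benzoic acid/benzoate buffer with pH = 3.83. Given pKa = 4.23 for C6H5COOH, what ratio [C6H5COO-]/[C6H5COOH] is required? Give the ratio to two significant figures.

pH = pKa + log(r) ⇒ log(r) = 3.83 − 4.23 = -0.40
r = [C6H5COO-]/[C6H5COOH] = 10^(-0.40) = 0.398

ratio = 0.40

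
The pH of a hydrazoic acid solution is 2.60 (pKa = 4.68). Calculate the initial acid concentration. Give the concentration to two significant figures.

C₀ = 3.0 × 10^-1 M

[H+] = 10^(-2.60) = 2.51 × 10^-3 M = x
Ka = 10^(−4.68) = 2.09 × 10^-5
Ka = x²/(C₀ − x) ⇒ C₀ = x + x²/Ka
C₀ = 2.51 × 10^-3 + (2.51 × 10^-3)²/(2.09 × 10^-5) = 3.04 × 10^-1 M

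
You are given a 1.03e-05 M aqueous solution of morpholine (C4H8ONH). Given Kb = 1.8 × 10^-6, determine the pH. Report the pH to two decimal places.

pH = 8.54

C4H8ONH + H2O ⇌ C4H8ONH2+ + OH-
From the ICE table, Kb = x²/(1.03e-05 − x) = 1.8 × 10^-6.
x is not negligible relative to C₀; solve x² + 1.8e-06·x − 1.85e-11 = 0.
x = [−1.8e-06 + √(1.8e-06² + 7.42e-11)]/2 = 3.50 × 10^-6 M
pOH = −log(3.50 × 10^-6) = 5.46; pH = 14.00 − 5.46 = 8.54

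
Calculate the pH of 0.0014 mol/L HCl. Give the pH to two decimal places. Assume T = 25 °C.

HCl is a strong acid and dissociates completely, so [H+] = 0.0014 M.
pH = -log(0.0014) = 2.85

pH = 2.85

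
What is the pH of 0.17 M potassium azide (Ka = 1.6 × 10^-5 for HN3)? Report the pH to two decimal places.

pH = 9.01

N3- is the conjugate base of the weak acid HN3.
Kb = Kw/Ka = 1.0×10^-14 / 1.6 × 10^-5 = 6.25 × 10^-10
From the ICE table, Kb = [OH-]²/(0.17 − [OH-]) = 6.25 × 10^-10.
Since Kb ≪ C₀, [OH-] ≈ √(Kb·C₀) = 1.03 × 10^-5 M.
Check: 0.0061% ionized — well under 5%, approximation valid.
pOH = −log(1.03 × 10^-5) = 4.99; pH = 14.00 − 4.99 = 9.01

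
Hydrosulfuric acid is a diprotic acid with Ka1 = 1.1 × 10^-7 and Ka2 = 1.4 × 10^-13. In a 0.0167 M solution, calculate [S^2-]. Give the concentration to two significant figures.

First ionization gives [H+] ≈ [HS-] = 4.29 × 10^-5 M.
Second step: Ka2 = [H+][S^2-]/[HS-] ≈ [S^2-] (since [H+] ≈ [HS-]).
So [S^2-] ≈ Ka2.

1.4 × 10^-13 M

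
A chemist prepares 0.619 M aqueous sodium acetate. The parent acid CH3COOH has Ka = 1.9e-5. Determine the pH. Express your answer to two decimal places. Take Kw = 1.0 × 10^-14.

CH3COO- is the conjugate base of the weak acid CH3COOH.
Kb = Kw/Ka = 1.0×10^-14 / 1.9 × 10^-5 = 5.26 × 10^-10
From the ICE table, Kb = x²/(0.619 − x) = 5.26 × 10^-10.
Assume x ≪ 0.619: x ≈ √(5.26 × 10^-10 × 0.619) = 1.80 × 10^-5 M
(x/C₀ = 0.0029% < 5%, so the approximation holds.)
pOH = −log(1.80 × 10^-5) = 4.74; pH = 14.00 − 4.74 = 9.26

pH = 9.26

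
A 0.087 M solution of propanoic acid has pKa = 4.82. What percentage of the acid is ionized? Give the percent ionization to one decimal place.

1.3%

CH3CH2COOH ⇌ CH3CH2COO- + H+; let x = [H+] at equilibrium.
Ka = 10^(−4.82) = 1.51 × 10^-5
x ≈ √(Ka·C₀) = √(1.51 × 10^-5 × 0.087) = 1.15 × 10^-3 M
Fraction ionized = 1.15 × 10^-3 / 0.087 = 0.0132 → 1.3%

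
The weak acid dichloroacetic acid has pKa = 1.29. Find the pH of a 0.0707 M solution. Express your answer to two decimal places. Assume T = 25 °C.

pH = 1.40

Cl2CHCOOH ⇌ Cl2CHCOO- + H+
Ka = 10^(−1.29) = 5.13 × 10^-2
Ka = [H+]²/(0.0707 − [H+]) = 5.13 × 10^-2
[H+] is not negligible relative to C₀; solve [H+]² + 0.0513·[H+] − 0.00363 = 0.
[H+] = [−0.0513 + √(0.0513² + 0.0145)]/2 = 3.98 × 10^-2 M
pH = −log(3.98 × 10^-2) = 1.40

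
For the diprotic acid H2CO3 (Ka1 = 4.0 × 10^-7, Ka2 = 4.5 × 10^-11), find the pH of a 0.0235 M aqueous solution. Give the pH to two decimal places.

Ka1 ≫ Ka2, so treat the first dissociation as the only significant source of H+.
Ka1 = x²/(0.0235 − x) = 4.0 × 10^-7
x ≈ √(4.0 × 10^-7 × 0.0235) = 9.70 × 10^-5 M
pH = −log(9.70 × 10^-5) = 4.01

pH = 4.01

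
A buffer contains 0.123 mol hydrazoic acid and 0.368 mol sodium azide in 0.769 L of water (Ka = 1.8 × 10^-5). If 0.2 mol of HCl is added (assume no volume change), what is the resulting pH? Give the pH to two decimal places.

Added H+ converts N3- to HN3: HN3 → 0.323 mol, N3- → 0.168 mol.
pKa = −log(1.8 × 10^-5) = 4.745
pH = pKa + log(n_N3-/n_HN3) = 4.745 + log(0.168/0.323) = 4.745 + (-0.284)

pH = 4.46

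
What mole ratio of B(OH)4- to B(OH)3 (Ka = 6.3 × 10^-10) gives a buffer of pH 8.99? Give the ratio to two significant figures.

pKa = -log(6.3 × 10^-10) = 9.201
pH = pKa + log(r) ⇒ log(r) = 8.99 − 9.201 = -0.211
r = [B(OH)4-]/[B(OH)3] = 10^(-0.211) = 0.615

ratio = 0.62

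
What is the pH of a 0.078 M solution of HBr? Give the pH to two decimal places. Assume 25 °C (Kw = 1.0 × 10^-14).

HBr is a strong acid and dissociates completely, so [H+] = 0.078 M.
pH = -log(0.078) = 1.11

pH = 1.11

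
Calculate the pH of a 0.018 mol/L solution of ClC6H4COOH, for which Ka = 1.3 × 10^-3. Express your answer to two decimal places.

ClC6H4COOH ⇌ ClC6H4COO- + H+
Ka = [H+]²/(0.018 − [H+]) = 1.3 × 10^-3
The 5% rule fails; solving [H+]² + Ka·[H+] − Ka·C₀ = 0 exactly:
[H+] = (−Ka + √(Ka² + 4·Ka·C₀))/2 = 4.23 × 10^-3 M
pH = −log(4.23 × 10^-3) = 2.37

pH = 2.37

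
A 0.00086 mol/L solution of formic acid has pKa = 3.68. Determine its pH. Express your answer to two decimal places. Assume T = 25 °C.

pH = 3.48

HCOOH ⇌ HCOO- + H+
Ka = 10^(−3.68) = 2.09 × 10^-4
Ka = x²/(0.00086 − x) = 2.09 × 10^-4
Here C₀/Ka ≈ 4.11, so the small-x approximation fails. Use the quadratic:
x = (−Ka + √(Ka² + 4·Ka·C₀))/2 = 3.32 × 10^-4 M
pH = −log[H+] = −log(3.32 × 10^-4) = 3.48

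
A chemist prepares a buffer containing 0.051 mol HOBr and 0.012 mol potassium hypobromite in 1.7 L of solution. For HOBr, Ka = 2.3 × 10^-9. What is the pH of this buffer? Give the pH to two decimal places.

pH = 8.01

pKa = −log(2.3 × 10^-9) = 8.638
Using pH = pKa + log([base]/[acid]) with [base]/[acid] = 0.012/0.051:
pH = 8.638 + (-0.628) = 8.01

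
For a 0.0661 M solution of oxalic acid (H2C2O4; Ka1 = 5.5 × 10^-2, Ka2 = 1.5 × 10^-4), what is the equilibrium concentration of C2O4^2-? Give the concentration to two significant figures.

First ionization gives [H+] ≈ [HC2O4-] = 3.88 × 10^-2 M.
Second step: Ka2 = [H+][C2O4^2-]/[HC2O4-] ≈ [C2O4^2-] (since [H+] ≈ [HC2O4-]).
So [C2O4^2-] ≈ Ka2.

1.5 × 10^-4 M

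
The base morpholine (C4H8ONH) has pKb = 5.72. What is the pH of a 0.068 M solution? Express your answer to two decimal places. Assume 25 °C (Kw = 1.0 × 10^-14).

pH = 10.56

C4H8ONH + H2O ⇌ C4H8ONH2+ + OH-
Kb = 10^(−5.72) = 1.91 × 10^-6
Kb = x²/(0.068 − x) = 1.91 × 10^-6
Neglecting x in the denominator: x = √(1.91 × 10^-6 × 0.068) = 3.60 × 10^-4 M
(x/C₀ = 0.53% < 5%, so the approximation holds.)
pOH = −log(3.60 × 10^-4) = 3.44; pH = 14.00 − 3.44 = 10.56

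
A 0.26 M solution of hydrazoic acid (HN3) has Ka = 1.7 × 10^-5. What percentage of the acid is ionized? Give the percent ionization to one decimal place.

HN3 ⇌ N3- + H+; let x = [H+] at equilibrium.
x ≈ √(Ka·C₀) = √(1.7 × 10^-5 × 0.26) = 2.10 × 10^-3 M
% ionization = x/C₀ × 100% = 2.10 × 10^-3/0.26 × 100% = 0.8%

0.8%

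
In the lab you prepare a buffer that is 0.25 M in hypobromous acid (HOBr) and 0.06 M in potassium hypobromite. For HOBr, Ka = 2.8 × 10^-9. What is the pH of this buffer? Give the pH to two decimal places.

pH = 7.93

pKa = −log(2.8 × 10^-9) = 8.553
Henderson–Hasselbalch: pH = pKa + log([OBr-]/[HOBr]) = 8.553 + log(0.06/0.25)
pH = 8.553 + (-0.620) = 7.93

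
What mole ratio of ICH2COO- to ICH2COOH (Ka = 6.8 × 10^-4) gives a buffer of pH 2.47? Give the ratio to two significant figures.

ratio = 0.20

pKa = -log(6.8 × 10^-4) = 3.167
pH = pKa + log(r) ⇒ log(r) = 2.47 − 3.167 = -0.697
r = [ICH2COO-]/[ICH2COOH] = 10^(-0.697) = 0.201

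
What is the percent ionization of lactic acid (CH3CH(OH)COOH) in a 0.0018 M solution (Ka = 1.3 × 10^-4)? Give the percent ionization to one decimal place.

CH3CH(OH)COOH ⇌ CH3CH(OH)COO- + H+; let x = [H+] at equilibrium.
Ka = x²/(C₀ − x); solving the quadratic gives x = 4.23 × 10^-4 M.
Fraction ionized = 4.23 × 10^-4 / 0.0018 = 0.2350 → 23.5%

23.5%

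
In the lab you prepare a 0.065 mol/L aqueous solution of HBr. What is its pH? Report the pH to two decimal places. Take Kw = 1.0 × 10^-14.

pH = 1.19

HBr is a strong acid and dissociates completely, so [H+] = 0.065 M.
pH = -log(0.065) = 1.19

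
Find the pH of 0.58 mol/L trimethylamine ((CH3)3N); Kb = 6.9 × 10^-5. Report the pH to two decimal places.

pH = 11.80

(CH3)3N + H2O ⇌ (CH3)3NH+ + OH-
Kb = [OH-]²/(0.58 − [OH-]) = 6.9 × 10^-5
Since Kb ≪ C₀, [OH-] ≈ √(Kb·C₀) = 6.33 × 10^-3 M.
pOH = 2.20, so pH = 14.00 − pOH = 11.80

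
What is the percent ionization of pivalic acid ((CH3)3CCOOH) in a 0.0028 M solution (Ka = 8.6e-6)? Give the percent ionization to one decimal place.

5.4%

(CH3)3CCOOH ⇌ (CH3)3CCOO- + H+; let x = [H+] at equilibrium.
Solve x² + 8.6e-06x − 2.41e-08 = 0 → x = 1.51 × 10^-4 M
% ionization = x/C₀ × 100% = 1.51 × 10^-4/0.0028 × 100% = 5.4%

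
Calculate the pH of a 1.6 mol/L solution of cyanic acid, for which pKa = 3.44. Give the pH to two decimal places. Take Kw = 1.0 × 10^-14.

pH = 1.62

HOCN ⇌ OCN- + H+
Ka = 10^(−3.44) = 3.63 × 10^-4
Ka = x²/(1.6 − x) = 3.63 × 10^-4
Assume x ≪ 1.6: x ≈ √(3.63 × 10^-4 × 1.6) = 2.41 × 10^-2 M
Check: 1.5% ionized — well under 5%, approximation valid.
pH = −log[H+] = −log(2.41 × 10^-2) = 1.62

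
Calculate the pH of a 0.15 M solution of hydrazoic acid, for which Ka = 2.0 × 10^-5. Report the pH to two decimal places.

pH = 2.76

HN3 ⇌ N3- + H+
Let x = [H+] at equilibrium. Ka = x²/(0.15 − x).
Neglecting x in the denominator: x = √(2.0 × 10^-5 × 0.15) = 1.73 × 10^-3 M
(x/C₀ = 1.2% < 5%, so the approximation holds.)
pH = −log[H+] = −log(1.73 × 10^-3) = 2.76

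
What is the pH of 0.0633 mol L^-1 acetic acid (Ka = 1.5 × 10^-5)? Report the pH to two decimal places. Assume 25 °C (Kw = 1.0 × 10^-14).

pH = 3.01

CH3COOH ⇌ CH3COO- + H+
From the ICE table, Ka = x²/(0.0633 − x) = 1.5 × 10^-5.
Since Ka ≪ C₀, x ≈ √(Ka·C₀) = 9.74 × 10^-4 M.
(x/C₀ = 1.5% < 5%, so the approximation holds.)
pH = −log(9.74 × 10^-4) = 3.01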